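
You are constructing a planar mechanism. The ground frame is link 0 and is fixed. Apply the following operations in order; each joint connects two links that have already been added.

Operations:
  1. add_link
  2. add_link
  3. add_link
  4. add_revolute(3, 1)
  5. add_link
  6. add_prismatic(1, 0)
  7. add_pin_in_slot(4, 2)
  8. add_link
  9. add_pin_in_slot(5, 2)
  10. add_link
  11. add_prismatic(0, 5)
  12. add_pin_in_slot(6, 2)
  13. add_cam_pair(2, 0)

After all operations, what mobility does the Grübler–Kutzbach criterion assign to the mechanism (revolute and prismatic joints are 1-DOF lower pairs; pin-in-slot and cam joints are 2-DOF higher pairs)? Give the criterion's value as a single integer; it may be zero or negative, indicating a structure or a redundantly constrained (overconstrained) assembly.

[1;0;0] (link 0 is ground)
L+ [2;0;0]
L+ [3;0;0]
L+ [4;0;0]
R(3,1)∈J1 [4;1;0]
L+ [5;1;0]
P(1,0)∈J1 [5;2;0]
PS(4,2)∈J2 [5;2;1]
L+ [6;2;1]
PS(5,2)∈J2 [6;2;2]
L+ [7;2;2]
P(0,5)∈J1 [7;3;2]
PS(6,2)∈J2 [7;3;3]
C(2,0)∈J2 [7;3;4]
mobility = 18 − 6 − 4 = 8

M = 8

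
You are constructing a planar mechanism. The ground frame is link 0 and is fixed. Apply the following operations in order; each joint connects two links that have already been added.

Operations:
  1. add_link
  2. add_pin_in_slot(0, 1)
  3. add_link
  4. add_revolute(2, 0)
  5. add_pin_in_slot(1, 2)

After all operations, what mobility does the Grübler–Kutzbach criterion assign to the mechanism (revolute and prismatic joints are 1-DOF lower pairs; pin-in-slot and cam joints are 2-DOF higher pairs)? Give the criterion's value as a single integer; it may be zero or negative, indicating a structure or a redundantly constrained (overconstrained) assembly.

ground; <1,0,0>
#1 <2,0,0>
PS:0↔1 J2 <2,0,1>
#2 <3,0,1>
R:2↔0 J1 <3,1,1>
PS:1↔2 J2 <3,1,2>
3×2 − 2×1 − 1×2 = 2

M = 2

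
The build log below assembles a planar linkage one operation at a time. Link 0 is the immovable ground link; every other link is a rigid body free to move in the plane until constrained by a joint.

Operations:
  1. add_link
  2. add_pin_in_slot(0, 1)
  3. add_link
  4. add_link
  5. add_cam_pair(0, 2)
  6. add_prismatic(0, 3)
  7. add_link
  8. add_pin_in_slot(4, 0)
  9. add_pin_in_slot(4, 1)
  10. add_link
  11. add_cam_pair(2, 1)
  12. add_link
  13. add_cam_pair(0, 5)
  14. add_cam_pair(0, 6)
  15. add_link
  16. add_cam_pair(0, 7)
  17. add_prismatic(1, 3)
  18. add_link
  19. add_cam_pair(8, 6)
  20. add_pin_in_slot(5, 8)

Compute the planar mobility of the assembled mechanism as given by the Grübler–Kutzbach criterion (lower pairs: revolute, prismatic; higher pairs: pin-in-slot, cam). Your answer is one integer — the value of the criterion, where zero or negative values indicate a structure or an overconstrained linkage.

link 0 = ground. State L|J1|J2 = 1|0|0
+link1  2|0|0
PS(0,1) f=2→J2  2|0|1
+link2  3|0|1
+link3  4|0|1
C(0,2) f=2→J2  4|0|2
P(0,3) f=1→J1  4|1|2
+link4  5|1|2
PS(4,0) f=2→J2  5|1|3
PS(4,1) f=2→J2  5|1|4
+link5  6|1|4
C(2,1) f=2→J2  6|1|5
+link6  7|1|5
C(0,5) f=2→J2  7|1|6
C(0,6) f=2→J2  7|1|7
+link7  8|1|7
C(0,7) f=2→J2  8|1|8
P(1,3) f=1→J1  8|2|8
+link8  9|2|8
C(8,6) f=2→J2  9|2|9
PS(5,8) f=2→J2  9|2|10
M = 3(9−1)−2·2−10 = 24−4−10 = 10

M = 10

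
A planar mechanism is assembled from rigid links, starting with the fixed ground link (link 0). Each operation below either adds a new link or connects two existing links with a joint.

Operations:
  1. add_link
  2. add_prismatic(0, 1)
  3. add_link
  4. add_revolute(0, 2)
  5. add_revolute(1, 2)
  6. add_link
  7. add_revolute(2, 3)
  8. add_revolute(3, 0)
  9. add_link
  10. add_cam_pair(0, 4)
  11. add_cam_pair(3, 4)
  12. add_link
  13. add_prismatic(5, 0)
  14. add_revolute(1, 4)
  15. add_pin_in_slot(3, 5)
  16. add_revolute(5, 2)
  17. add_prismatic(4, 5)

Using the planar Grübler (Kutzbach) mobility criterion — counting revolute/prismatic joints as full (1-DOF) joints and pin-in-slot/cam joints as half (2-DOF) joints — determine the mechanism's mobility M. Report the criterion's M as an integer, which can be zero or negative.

M = -6

link 0 = ground. State L|J1|J2 = 1|0|0
+link1  2|0|0
P(0,1) f=1→J1  2|1|0
+link2  3|1|0
R(0,2) f=1→J1  3|2|0
R(1,2) f=1→J1  3|3|0
+link3  4|3|0
R(2,3) f=1→J1  4|4|0
R(3,0) f=1→J1  4|5|0
+link4  5|5|0
C(0,4) f=2→J2  5|5|1
C(3,4) f=2→J2  5|5|2
+link5  6|5|2
P(5,0) f=1→J1  6|6|2
R(1,4) f=1→J1  6|7|2
PS(3,5) f=2→J2  6|7|3
R(5,2) f=1→J1  6|8|3
P(4,5) f=1→J1  6|9|3
M = 3(6−1)−2·9−3 = 15−18−3 = -6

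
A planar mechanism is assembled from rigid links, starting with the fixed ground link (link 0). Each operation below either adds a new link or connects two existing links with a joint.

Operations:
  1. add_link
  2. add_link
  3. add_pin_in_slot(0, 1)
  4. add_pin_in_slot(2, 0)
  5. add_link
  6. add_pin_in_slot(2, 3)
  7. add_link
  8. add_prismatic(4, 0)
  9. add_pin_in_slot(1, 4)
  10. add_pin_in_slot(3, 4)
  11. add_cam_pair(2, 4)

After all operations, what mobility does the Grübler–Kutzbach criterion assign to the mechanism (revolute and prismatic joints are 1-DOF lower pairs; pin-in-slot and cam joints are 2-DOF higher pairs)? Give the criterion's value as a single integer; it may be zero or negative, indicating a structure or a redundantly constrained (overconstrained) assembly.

(L,J1,J2)=(1,0,0); link0 fixed
link1: (2,0,0)
link2: (3,0,0)
PS 0-1 [J2]: (3,0,1)
PS 2-0 [J2]: (3,0,2)
link3: (4,0,2)
PS 2-3 [J2]: (4,0,3)
link4: (5,0,3)
P 4-0 [J1]: (5,1,3)
PS 1-4 [J2]: (5,1,4)
PS 3-4 [J2]: (5,1,5)
C 2-4 [J2]: (5,1,6)
Grübler: 3·4 − 2·1 − 6 = 4

M = 4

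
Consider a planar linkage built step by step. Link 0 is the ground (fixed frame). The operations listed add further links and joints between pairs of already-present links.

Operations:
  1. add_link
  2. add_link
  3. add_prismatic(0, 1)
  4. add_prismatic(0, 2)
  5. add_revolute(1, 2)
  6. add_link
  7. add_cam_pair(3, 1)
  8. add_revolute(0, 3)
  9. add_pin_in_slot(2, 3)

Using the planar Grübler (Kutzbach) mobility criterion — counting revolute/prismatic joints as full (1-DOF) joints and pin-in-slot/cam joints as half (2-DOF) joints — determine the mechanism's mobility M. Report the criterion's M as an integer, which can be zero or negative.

L=1 J1=0 J2=0
add link → L=2 J1=0 J2=0
add link → L=3 J1=0 J2=0
P@0,1 dof=1 J1 → L=3 J1=1 J2=0
P@0,2 dof=1 J1 → L=3 J1=2 J2=0
R@1,2 dof=1 J1 → L=3 J1=3 J2=0
add link → L=4 J1=3 J2=0
C@3,1 dof=2 J2 → L=4 J1=3 J2=1
R@0,3 dof=1 J1 → L=4 J1=4 J2=1
PS@2,3 dof=2 J2 → L=4 J1=4 J2=2
M=3(L−1)−2J1−J2=3·3−2·4−2=-1

M = -1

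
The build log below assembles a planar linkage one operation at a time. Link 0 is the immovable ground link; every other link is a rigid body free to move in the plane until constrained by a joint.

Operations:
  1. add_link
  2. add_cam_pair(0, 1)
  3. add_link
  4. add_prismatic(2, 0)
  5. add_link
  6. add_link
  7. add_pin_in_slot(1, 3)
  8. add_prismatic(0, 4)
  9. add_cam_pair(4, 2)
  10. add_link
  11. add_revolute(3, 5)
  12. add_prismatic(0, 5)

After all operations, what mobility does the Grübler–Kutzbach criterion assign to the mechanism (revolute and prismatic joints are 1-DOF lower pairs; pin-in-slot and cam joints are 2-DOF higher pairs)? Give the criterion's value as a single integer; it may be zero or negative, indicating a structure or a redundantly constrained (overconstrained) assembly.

M = 4

[1;0;0] (link 0 is ground)
L+ [2;0;0]
C(0,1)∈J2 [2;0;1]
L+ [3;0;1]
P(2,0)∈J1 [3;1;1]
L+ [4;1;1]
L+ [5;1;1]
PS(1,3)∈J2 [5;1;2]
P(0,4)∈J1 [5;2;2]
C(4,2)∈J2 [5;2;3]
L+ [6;2;3]
R(3,5)∈J1 [6;3;3]
P(0,5)∈J1 [6;4;3]
mobility = 15 − 8 − 3 = 4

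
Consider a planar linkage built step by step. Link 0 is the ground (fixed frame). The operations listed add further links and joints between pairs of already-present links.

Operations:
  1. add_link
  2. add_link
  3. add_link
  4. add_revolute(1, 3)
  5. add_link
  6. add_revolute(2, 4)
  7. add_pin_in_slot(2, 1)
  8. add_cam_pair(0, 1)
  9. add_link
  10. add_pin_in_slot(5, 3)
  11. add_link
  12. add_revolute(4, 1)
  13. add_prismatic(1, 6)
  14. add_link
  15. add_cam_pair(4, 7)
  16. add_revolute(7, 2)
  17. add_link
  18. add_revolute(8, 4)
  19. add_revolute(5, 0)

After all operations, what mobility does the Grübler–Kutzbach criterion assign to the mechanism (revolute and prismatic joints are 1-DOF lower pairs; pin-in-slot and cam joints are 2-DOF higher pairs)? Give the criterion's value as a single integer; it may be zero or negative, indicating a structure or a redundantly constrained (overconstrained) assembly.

M = 6

link 0 = ground. State L|J1|J2 = 1|0|0
+link1  2|0|0
+link2  3|0|0
+link3  4|0|0
R(1,3) f=1→J1  4|1|0
+link4  5|1|0
R(2,4) f=1→J1  5|2|0
PS(2,1) f=2→J2  5|2|1
C(0,1) f=2→J2  5|2|2
+link5  6|2|2
PS(5,3) f=2→J2  6|2|3
+link6  7|2|3
R(4,1) f=1→J1  7|3|3
P(1,6) f=1→J1  7|4|3
+link7  8|4|3
C(4,7) f=2→J2  8|4|4
R(7,2) f=1→J1  8|5|4
+link8  9|5|4
R(8,4) f=1→J1  9|6|4
R(5,0) f=1→J1  9|7|4
M = 3(9−1)−2·7−4 = 24−14−4 = 6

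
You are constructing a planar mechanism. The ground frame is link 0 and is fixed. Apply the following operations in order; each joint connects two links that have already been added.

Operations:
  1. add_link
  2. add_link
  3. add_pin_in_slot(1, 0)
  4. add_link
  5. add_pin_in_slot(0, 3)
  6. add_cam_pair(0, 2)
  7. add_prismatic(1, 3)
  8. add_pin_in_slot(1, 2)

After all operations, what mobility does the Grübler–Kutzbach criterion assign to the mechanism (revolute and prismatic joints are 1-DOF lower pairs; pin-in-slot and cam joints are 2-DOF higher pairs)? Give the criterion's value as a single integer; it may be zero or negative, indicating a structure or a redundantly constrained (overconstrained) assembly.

M = 3

L=1 J1=0 J2=0
add link → L=2 J1=0 J2=0
add link → L=3 J1=0 J2=0
PS@1,0 dof=2 J2 → L=3 J1=0 J2=1
add link → L=4 J1=0 J2=1
PS@0,3 dof=2 J2 → L=4 J1=0 J2=2
C@0,2 dof=2 J2 → L=4 J1=0 J2=3
P@1,3 dof=1 J1 → L=4 J1=1 J2=3
PS@1,2 dof=2 J2 → L=4 J1=1 J2=4
M=3(L−1)−2J1−J2=3·3−2·1−4=3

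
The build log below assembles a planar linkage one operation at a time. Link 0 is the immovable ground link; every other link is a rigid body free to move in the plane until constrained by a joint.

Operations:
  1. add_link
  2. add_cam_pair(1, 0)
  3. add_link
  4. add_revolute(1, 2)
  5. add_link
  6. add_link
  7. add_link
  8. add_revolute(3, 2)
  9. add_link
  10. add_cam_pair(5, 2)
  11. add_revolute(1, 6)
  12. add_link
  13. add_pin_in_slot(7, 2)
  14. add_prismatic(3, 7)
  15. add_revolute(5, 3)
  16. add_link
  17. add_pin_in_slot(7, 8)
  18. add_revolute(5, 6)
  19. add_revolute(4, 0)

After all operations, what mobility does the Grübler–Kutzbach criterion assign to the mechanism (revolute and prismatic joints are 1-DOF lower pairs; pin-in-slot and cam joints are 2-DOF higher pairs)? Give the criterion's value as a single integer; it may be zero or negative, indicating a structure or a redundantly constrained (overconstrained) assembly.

[1;0;0] (link 0 is ground)
L+ [2;0;0]
C(1,0)∈J2 [2;0;1]
L+ [3;0;1]
R(1,2)∈J1 [3;1;1]
L+ [4;1;1]
L+ [5;1;1]
L+ [6;1;1]
R(3,2)∈J1 [6;2;1]
L+ [7;2;1]
C(5,2)∈J2 [7;2;2]
R(1,6)∈J1 [7;3;2]
L+ [8;3;2]
PS(7,2)∈J2 [8;3;3]
P(3,7)∈J1 [8;4;3]
R(5,3)∈J1 [8;5;3]
L+ [9;5;3]
PS(7,8)∈J2 [9;5;4]
R(5,6)∈J1 [9;6;4]
R(4,0)∈J1 [9;7;4]
mobility = 24 − 14 − 4 = 6

M = 6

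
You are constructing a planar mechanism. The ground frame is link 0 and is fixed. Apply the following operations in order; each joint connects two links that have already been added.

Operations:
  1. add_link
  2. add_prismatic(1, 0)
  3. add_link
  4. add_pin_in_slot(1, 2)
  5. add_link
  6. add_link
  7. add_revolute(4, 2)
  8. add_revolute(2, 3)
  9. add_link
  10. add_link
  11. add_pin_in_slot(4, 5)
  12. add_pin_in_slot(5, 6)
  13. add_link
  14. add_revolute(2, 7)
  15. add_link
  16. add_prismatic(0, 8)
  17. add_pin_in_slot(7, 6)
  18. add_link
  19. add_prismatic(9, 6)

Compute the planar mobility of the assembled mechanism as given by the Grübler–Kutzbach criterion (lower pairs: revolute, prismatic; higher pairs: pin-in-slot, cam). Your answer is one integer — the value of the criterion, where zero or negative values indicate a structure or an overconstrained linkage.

(L,J1,J2)=(1,0,0); link0 fixed
link1: (2,0,0)
P 1-0 [J1]: (2,1,0)
link2: (3,1,0)
PS 1-2 [J2]: (3,1,1)
link3: (4,1,1)
link4: (5,1,1)
R 4-2 [J1]: (5,2,1)
R 2-3 [J1]: (5,3,1)
link5: (6,3,1)
link6: (7,3,1)
PS 4-5 [J2]: (7,3,2)
PS 5-6 [J2]: (7,3,3)
link7: (8,3,3)
R 2-7 [J1]: (8,4,3)
link8: (9,4,3)
P 0-8 [J1]: (9,5,3)
PS 7-6 [J2]: (9,5,4)
link9: (10,5,4)
P 9-6 [J1]: (10,6,4)
Grübler: 3·9 − 2·6 − 4 = 11

M = 11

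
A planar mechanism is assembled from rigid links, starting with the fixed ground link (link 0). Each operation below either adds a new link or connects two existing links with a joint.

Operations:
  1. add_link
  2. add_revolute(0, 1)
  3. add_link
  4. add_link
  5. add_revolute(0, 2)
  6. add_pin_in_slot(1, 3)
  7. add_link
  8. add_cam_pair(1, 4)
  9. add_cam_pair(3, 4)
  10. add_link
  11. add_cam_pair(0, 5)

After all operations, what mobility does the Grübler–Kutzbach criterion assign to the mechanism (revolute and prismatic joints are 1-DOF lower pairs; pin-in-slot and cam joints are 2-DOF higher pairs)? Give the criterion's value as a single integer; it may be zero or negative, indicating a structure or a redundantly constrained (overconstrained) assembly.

(L,J1,J2)=(1,0,0); link0 fixed
link1: (2,0,0)
R 0-1 [J1]: (2,1,0)
link2: (3,1,0)
link3: (4,1,0)
R 0-2 [J1]: (4,2,0)
PS 1-3 [J2]: (4,2,1)
link4: (5,2,1)
C 1-4 [J2]: (5,2,2)
C 3-4 [J2]: (5,2,3)
link5: (6,2,3)
C 0-5 [J2]: (6,2,4)
Grübler: 3·5 − 2·2 − 4 = 7

M = 7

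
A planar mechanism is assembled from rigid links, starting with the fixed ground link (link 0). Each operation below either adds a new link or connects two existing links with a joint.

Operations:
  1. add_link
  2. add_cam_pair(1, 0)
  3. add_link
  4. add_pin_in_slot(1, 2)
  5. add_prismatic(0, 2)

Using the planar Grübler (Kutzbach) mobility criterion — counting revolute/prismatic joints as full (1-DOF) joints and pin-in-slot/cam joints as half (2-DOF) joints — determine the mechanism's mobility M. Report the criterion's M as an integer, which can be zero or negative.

M = 2

ground; <1,0,0>
#1 <2,0,0>
C:1↔0 J2 <2,0,1>
#2 <3,0,1>
PS:1↔2 J2 <3,0,2>
P:0↔2 J1 <3,1,2>
3×2 − 2×1 − 1×2 = 2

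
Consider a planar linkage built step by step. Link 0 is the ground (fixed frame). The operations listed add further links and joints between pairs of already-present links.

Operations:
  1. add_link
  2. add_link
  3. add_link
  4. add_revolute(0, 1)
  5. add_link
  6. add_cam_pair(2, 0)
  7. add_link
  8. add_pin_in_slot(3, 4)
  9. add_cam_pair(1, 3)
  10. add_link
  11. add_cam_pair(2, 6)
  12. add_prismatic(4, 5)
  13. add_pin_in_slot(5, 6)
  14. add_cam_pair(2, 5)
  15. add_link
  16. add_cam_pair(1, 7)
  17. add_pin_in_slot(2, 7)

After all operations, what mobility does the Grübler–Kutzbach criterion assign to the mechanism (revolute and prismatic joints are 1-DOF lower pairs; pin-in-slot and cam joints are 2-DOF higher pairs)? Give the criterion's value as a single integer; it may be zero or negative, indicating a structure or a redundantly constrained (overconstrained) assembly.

M = 9

(L,J1,J2)=(1,0,0); link0 fixed
link1: (2,0,0)
link2: (3,0,0)
link3: (4,0,0)
R 0-1 [J1]: (4,1,0)
link4: (5,1,0)
C 2-0 [J2]: (5,1,1)
link5: (6,1,1)
PS 3-4 [J2]: (6,1,2)
C 1-3 [J2]: (6,1,3)
link6: (7,1,3)
C 2-6 [J2]: (7,1,4)
P 4-5 [J1]: (7,2,4)
PS 5-6 [J2]: (7,2,5)
C 2-5 [J2]: (7,2,6)
link7: (8,2,6)
C 1-7 [J2]: (8,2,7)
PS 2-7 [J2]: (8,2,8)
Grübler: 3·7 − 2·2 − 8 = 9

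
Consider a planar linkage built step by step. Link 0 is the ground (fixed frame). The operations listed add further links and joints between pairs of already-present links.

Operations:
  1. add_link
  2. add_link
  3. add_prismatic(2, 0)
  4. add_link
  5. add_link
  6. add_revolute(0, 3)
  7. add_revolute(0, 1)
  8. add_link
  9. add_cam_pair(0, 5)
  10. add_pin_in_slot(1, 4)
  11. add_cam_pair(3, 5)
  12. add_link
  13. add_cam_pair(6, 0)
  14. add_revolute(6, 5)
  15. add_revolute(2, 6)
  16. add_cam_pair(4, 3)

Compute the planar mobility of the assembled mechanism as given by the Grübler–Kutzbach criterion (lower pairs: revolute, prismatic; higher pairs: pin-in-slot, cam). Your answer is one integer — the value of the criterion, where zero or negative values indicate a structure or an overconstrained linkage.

M = 3

link 0 = ground. State L|J1|J2 = 1|0|0
+link1  2|0|0
+link2  3|0|0
P(2,0) f=1→J1  3|1|0
+link3  4|1|0
+link4  5|1|0
R(0,3) f=1→J1  5|2|0
R(0,1) f=1→J1  5|3|0
+link5  6|3|0
C(0,5) f=2→J2  6|3|1
PS(1,4) f=2→J2  6|3|2
C(3,5) f=2→J2  6|3|3
+link6  7|3|3
C(6,0) f=2→J2  7|3|4
R(6,5) f=1→J1  7|4|4
R(2,6) f=1→J1  7|5|4
C(4,3) f=2→J2  7|5|5
M = 3(7−1)−2·5−5 = 18−10−5 = 3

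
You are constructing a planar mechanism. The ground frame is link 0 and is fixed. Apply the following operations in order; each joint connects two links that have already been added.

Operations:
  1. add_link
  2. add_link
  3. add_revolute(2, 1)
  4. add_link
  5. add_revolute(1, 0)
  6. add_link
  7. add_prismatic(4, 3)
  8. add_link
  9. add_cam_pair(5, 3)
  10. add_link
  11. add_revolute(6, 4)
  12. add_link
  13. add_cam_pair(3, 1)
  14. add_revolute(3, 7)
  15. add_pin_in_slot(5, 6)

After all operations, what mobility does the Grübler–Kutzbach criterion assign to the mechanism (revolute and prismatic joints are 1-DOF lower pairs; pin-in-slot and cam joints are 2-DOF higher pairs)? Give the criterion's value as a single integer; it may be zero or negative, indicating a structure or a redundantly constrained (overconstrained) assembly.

ground; <1,0,0>
#1 <2,0,0>
#2 <3,0,0>
R:2↔1 J1 <3,1,0>
#3 <4,1,0>
R:1↔0 J1 <4,2,0>
#4 <5,2,0>
P:4↔3 J1 <5,3,0>
#5 <6,3,0>
C:5↔3 J2 <6,3,1>
#6 <7,3,1>
R:6↔4 J1 <7,4,1>
#7 <8,4,1>
C:3↔1 J2 <8,4,2>
R:3↔7 J1 <8,5,2>
PS:5↔6 J2 <8,5,3>
3×7 − 2×5 − 1×3 = 8

M = 8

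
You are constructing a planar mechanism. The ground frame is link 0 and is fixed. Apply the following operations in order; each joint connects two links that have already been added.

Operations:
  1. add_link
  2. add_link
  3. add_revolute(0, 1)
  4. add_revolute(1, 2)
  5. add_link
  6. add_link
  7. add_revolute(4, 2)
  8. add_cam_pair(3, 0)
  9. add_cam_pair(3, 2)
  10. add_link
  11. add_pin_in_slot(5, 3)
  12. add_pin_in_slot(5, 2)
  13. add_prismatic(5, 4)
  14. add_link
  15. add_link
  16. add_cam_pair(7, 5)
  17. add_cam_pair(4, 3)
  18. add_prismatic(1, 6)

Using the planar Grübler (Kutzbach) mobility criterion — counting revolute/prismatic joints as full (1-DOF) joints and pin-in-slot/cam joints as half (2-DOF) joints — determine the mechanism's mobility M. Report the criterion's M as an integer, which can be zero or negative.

link 0 = ground. State L|J1|J2 = 1|0|0
+link1  2|0|0
+link2  3|0|0
R(0,1) f=1→J1  3|1|0
R(1,2) f=1→J1  3|2|0
+link3  4|2|0
+link4  5|2|0
R(4,2) f=1→J1  5|3|0
C(3,0) f=2→J2  5|3|1
C(3,2) f=2→J2  5|3|2
+link5  6|3|2
PS(5,3) f=2→J2  6|3|3
PS(5,2) f=2→J2  6|3|4
P(5,4) f=1→J1  6|4|4
+link6  7|4|4
+link7  8|4|4
C(7,5) f=2→J2  8|4|5
C(4,3) f=2→J2  8|4|6
P(1,6) f=1→J1  8|5|6
M = 3(8−1)−2·5−6 = 21−10−6 = 5

M = 5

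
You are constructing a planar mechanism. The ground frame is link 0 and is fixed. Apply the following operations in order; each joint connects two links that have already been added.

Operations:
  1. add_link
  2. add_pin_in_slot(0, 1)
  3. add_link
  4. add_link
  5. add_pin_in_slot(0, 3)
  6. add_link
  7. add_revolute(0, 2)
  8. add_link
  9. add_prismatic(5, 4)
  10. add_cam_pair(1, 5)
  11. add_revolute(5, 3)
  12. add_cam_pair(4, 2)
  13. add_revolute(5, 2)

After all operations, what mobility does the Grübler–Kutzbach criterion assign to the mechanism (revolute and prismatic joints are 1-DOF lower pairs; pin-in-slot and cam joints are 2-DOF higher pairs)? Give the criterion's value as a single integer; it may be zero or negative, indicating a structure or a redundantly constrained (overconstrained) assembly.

M = 3

[1;0;0] (link 0 is ground)
L+ [2;0;0]
PS(0,1)∈J2 [2;0;1]
L+ [3;0;1]
L+ [4;0;1]
PS(0,3)∈J2 [4;0;2]
L+ [5;0;2]
R(0,2)∈J1 [5;1;2]
L+ [6;1;2]
P(5,4)∈J1 [6;2;2]
C(1,5)∈J2 [6;2;3]
R(5,3)∈J1 [6;3;3]
C(4,2)∈J2 [6;3;4]
R(5,2)∈J1 [6;4;4]
mobility = 15 − 8 − 4 = 3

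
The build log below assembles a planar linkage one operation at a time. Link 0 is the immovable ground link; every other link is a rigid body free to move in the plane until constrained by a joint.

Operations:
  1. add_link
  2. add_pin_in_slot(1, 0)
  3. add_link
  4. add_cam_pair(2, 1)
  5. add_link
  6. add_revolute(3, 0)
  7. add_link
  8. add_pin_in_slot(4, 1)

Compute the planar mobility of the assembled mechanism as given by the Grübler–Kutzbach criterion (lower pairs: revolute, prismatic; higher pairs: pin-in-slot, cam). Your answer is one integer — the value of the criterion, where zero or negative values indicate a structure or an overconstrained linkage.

M = 7

[1;0;0] (link 0 is ground)
L+ [2;0;0]
PS(1,0)∈J2 [2;0;1]
L+ [3;0;1]
C(2,1)∈J2 [3;0;2]
L+ [4;0;2]
R(3,0)∈J1 [4;1;2]
L+ [5;1;2]
PS(4,1)∈J2 [5;1;3]
mobility = 12 − 2 − 3 = 7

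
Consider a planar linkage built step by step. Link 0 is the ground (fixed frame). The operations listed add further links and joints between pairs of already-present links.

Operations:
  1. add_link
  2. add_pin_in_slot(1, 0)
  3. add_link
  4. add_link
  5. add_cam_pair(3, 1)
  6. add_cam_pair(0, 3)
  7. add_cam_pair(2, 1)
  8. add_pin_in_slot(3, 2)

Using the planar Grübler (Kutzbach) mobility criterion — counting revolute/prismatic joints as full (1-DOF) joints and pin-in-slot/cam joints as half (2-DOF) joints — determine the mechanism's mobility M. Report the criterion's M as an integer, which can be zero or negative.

[1;0;0] (link 0 is ground)
L+ [2;0;0]
PS(1,0)∈J2 [2;0;1]
L+ [3;0;1]
L+ [4;0;1]
C(3,1)∈J2 [4;0;2]
C(0,3)∈J2 [4;0;3]
C(2,1)∈J2 [4;0;4]
PS(3,2)∈J2 [4;0;5]
mobility = 9 − 0 − 5 = 4

M = 4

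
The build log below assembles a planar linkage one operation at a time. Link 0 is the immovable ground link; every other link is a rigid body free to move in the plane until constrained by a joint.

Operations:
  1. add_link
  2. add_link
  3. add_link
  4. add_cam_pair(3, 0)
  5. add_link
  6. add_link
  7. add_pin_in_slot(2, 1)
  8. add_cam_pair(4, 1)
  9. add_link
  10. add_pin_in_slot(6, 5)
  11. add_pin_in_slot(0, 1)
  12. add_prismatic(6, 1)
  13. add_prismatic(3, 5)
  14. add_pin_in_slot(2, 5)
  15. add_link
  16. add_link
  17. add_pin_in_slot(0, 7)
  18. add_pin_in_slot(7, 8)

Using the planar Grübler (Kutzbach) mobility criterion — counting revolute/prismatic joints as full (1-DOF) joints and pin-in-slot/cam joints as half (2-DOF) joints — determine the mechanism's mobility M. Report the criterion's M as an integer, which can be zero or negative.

M = 12

(L,J1,J2)=(1,0,0); link0 fixed
link1: (2,0,0)
link2: (3,0,0)
link3: (4,0,0)
C 3-0 [J2]: (4,0,1)
link4: (5,0,1)
link5: (6,0,1)
PS 2-1 [J2]: (6,0,2)
C 4-1 [J2]: (6,0,3)
link6: (7,0,3)
PS 6-5 [J2]: (7,0,4)
PS 0-1 [J2]: (7,0,5)
P 6-1 [J1]: (7,1,5)
P 3-5 [J1]: (7,2,5)
PS 2-5 [J2]: (7,2,6)
link7: (8,2,6)
link8: (9,2,6)
PS 0-7 [J2]: (9,2,7)
PS 7-8 [J2]: (9,2,8)
Grübler: 3·8 − 2·2 − 8 = 12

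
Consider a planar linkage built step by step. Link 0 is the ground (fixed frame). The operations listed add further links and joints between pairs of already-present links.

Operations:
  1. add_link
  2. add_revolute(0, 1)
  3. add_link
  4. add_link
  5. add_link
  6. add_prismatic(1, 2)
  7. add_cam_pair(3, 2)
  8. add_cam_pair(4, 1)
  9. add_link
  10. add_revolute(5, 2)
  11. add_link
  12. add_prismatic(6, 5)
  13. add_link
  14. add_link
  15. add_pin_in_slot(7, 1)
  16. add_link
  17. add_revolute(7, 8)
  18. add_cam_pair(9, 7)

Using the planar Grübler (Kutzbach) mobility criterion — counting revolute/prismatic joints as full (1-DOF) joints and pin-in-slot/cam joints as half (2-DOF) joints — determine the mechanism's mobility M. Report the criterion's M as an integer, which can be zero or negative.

M = 13

ground; <1,0,0>
#1 <2,0,0>
R:0↔1 J1 <2,1,0>
#2 <3,1,0>
#3 <4,1,0>
#4 <5,1,0>
P:1↔2 J1 <5,2,0>
C:3↔2 J2 <5,2,1>
C:4↔1 J2 <5,2,2>
#5 <6,2,2>
R:5↔2 J1 <6,3,2>
#6 <7,3,2>
P:6↔5 J1 <7,4,2>
#7 <8,4,2>
#8 <9,4,2>
PS:7↔1 J2 <9,4,3>
#9 <10,4,3>
R:7↔8 J1 <10,5,3>
C:9↔7 J2 <10,5,4>
3×9 − 2×5 − 1×4 = 13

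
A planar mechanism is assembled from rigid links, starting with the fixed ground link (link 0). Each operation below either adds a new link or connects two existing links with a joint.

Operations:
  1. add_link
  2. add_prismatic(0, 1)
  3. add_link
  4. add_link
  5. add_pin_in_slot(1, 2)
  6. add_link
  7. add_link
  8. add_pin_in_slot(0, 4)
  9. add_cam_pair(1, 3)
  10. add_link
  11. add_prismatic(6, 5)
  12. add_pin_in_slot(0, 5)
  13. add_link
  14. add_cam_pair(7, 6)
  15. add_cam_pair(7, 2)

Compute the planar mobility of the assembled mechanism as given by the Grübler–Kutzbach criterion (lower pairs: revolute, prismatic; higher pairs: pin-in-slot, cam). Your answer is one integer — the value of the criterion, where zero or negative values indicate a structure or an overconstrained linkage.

M = 11

link 0 = ground. State L|J1|J2 = 1|0|0
+link1  2|0|0
P(0,1) f=1→J1  2|1|0
+link2  3|1|0
+link3  4|1|0
PS(1,2) f=2→J2  4|1|1
+link4  5|1|1
+link5  6|1|1
PS(0,4) f=2→J2  6|1|2
C(1,3) f=2→J2  6|1|3
+link6  7|1|3
P(6,5) f=1→J1  7|2|3
PS(0,5) f=2→J2  7|2|4
+link7  8|2|4
C(7,6) f=2→J2  8|2|5
C(7,2) f=2→J2  8|2|6
M = 3(8−1)−2·2−6 = 21−4−6 = 11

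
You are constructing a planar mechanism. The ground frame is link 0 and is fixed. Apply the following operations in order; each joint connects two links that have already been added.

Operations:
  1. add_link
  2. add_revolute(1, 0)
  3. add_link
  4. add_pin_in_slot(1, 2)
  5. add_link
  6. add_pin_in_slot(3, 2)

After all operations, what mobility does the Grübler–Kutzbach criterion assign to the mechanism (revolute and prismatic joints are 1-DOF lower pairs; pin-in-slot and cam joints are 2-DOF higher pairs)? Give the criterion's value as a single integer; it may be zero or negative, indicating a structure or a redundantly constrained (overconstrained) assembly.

(L,J1,J2)=(1,0,0); link0 fixed
link1: (2,0,0)
R 1-0 [J1]: (2,1,0)
link2: (3,1,0)
PS 1-2 [J2]: (3,1,1)
link3: (4,1,1)
PS 3-2 [J2]: (4,1,2)
Grübler: 3·3 − 2·1 − 2 = 5

M = 5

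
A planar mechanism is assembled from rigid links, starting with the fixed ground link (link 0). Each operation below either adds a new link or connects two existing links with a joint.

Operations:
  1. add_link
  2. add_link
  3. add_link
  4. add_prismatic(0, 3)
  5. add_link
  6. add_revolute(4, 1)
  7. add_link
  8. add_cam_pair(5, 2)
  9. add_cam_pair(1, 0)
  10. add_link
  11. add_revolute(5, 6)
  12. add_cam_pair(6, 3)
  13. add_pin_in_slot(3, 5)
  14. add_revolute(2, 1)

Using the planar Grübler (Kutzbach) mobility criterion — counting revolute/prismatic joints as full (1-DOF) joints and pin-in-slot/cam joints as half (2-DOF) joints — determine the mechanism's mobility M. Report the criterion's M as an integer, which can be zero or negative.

M = 6

(L,J1,J2)=(1,0,0); link0 fixed
link1: (2,0,0)
link2: (3,0,0)
link3: (4,0,0)
P 0-3 [J1]: (4,1,0)
link4: (5,1,0)
R 4-1 [J1]: (5,2,0)
link5: (6,2,0)
C 5-2 [J2]: (6,2,1)
C 1-0 [J2]: (6,2,2)
link6: (7,2,2)
R 5-6 [J1]: (7,3,2)
C 6-3 [J2]: (7,3,3)
PS 3-5 [J2]: (7,3,4)
R 2-1 [J1]: (7,4,4)
Grübler: 3·6 − 2·4 − 4 = 6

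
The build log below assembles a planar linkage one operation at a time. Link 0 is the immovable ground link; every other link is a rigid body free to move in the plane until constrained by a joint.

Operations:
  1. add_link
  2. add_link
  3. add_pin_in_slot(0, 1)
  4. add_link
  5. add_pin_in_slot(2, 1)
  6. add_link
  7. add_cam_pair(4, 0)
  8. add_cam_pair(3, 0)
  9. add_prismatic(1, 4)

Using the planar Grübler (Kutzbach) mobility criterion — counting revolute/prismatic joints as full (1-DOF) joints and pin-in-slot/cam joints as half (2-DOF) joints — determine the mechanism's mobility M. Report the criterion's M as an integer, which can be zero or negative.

M = 6

(L,J1,J2)=(1,0,0); link0 fixed
link1: (2,0,0)
link2: (3,0,0)
PS 0-1 [J2]: (3,0,1)
link3: (4,0,1)
PS 2-1 [J2]: (4,0,2)
link4: (5,0,2)
C 4-0 [J2]: (5,0,3)
C 3-0 [J2]: (5,0,4)
P 1-4 [J1]: (5,1,4)
Grübler: 3·4 − 2·1 − 4 = 6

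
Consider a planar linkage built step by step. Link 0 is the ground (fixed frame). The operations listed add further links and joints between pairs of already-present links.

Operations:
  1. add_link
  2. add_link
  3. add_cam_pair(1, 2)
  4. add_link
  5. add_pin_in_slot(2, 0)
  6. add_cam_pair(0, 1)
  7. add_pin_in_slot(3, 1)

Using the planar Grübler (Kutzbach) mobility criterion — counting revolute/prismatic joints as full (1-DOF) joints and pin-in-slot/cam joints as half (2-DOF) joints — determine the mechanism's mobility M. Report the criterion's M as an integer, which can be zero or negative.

(L,J1,J2)=(1,0,0); link0 fixed
link1: (2,0,0)
link2: (3,0,0)
C 1-2 [J2]: (3,0,1)
link3: (4,0,1)
PS 2-0 [J2]: (4,0,2)
C 0-1 [J2]: (4,0,3)
PS 3-1 [J2]: (4,0,4)
Grübler: 3·3 − 2·0 − 4 = 5

M = 5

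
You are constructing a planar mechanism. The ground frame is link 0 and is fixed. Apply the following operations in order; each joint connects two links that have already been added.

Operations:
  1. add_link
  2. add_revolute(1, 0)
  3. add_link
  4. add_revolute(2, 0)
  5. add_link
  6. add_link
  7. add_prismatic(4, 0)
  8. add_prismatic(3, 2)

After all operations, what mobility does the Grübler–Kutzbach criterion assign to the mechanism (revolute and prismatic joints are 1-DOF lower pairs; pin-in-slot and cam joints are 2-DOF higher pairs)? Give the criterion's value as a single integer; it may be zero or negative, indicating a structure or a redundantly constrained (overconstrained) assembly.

M = 4

link 0 = ground. State L|J1|J2 = 1|0|0
+link1  2|0|0
R(1,0) f=1→J1  2|1|0
+link2  3|1|0
R(2,0) f=1→J1  3|2|0
+link3  4|2|0
+link4  5|2|0
P(4,0) f=1→J1  5|3|0
P(3,2) f=1→J1  5|4|0
M = 3(5−1)−2·4−0 = 12−8−0 = 4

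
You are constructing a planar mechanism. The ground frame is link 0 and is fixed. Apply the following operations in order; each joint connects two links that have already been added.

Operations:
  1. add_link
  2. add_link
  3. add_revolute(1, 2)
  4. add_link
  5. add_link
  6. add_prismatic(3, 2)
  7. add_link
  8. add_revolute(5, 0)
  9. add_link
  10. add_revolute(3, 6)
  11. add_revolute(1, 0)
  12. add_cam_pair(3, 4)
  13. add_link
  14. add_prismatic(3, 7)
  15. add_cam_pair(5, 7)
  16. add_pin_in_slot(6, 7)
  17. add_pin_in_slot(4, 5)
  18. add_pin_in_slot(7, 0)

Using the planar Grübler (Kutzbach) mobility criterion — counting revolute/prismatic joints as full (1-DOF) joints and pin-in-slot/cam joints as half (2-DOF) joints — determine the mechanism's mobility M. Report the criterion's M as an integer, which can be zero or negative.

M = 4

[1;0;0] (link 0 is ground)
L+ [2;0;0]
L+ [3;0;0]
R(1,2)∈J1 [3;1;0]
L+ [4;1;0]
L+ [5;1;0]
P(3,2)∈J1 [5;2;0]
L+ [6;2;0]
R(5,0)∈J1 [6;3;0]
L+ [7;3;0]
R(3,6)∈J1 [7;4;0]
R(1,0)∈J1 [7;5;0]
C(3,4)∈J2 [7;5;1]
L+ [8;5;1]
P(3,7)∈J1 [8;6;1]
C(5,7)∈J2 [8;6;2]
PS(6,7)∈J2 [8;6;3]
PS(4,5)∈J2 [8;6;4]
PS(7,0)∈J2 [8;6;5]
mobility = 21 − 12 − 5 = 4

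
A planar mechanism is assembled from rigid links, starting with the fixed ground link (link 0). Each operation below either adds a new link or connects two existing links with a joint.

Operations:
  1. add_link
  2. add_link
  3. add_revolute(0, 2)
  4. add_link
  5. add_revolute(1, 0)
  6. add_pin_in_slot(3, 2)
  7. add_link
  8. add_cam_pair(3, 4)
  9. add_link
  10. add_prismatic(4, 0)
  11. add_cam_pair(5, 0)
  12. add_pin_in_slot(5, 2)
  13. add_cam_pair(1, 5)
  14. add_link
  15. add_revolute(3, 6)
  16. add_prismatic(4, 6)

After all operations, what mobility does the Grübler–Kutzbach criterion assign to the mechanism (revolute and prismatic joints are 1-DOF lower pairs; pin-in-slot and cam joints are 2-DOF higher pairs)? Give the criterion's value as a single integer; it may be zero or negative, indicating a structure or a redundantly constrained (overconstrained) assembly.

link 0 = ground. State L|J1|J2 = 1|0|0
+link1  2|0|0
+link2  3|0|0
R(0,2) f=1→J1  3|1|0
+link3  4|1|0
R(1,0) f=1→J1  4|2|0
PS(3,2) f=2→J2  4|2|1
+link4  5|2|1
C(3,4) f=2→J2  5|2|2
+link5  6|2|2
P(4,0) f=1→J1  6|3|2
C(5,0) f=2→J2  6|3|3
PS(5,2) f=2→J2  6|3|4
C(1,5) f=2→J2  6|3|5
+link6  7|3|5
R(3,6) f=1→J1  7|4|5
P(4,6) f=1→J1  7|5|5
M = 3(7−1)−2·5−5 = 18−10−5 = 3

M = 3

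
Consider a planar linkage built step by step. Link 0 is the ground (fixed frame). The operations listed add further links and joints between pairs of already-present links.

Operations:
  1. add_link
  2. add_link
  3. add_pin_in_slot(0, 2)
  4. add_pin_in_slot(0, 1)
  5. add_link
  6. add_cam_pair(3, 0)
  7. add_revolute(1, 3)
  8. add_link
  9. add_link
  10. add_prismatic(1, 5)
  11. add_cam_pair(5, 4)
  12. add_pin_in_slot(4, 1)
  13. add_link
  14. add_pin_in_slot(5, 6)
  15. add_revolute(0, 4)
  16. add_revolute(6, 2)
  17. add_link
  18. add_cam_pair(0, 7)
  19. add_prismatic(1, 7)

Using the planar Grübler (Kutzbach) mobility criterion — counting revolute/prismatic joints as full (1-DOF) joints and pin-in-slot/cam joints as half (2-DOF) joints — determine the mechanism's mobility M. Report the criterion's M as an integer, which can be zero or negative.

L=1 J1=0 J2=0
add link → L=2 J1=0 J2=0
add link → L=3 J1=0 J2=0
PS@0,2 dof=2 J2 → L=3 J1=0 J2=1
PS@0,1 dof=2 J2 → L=3 J1=0 J2=2
add link → L=4 J1=0 J2=2
C@3,0 dof=2 J2 → L=4 J1=0 J2=3
R@1,3 dof=1 J1 → L=4 J1=1 J2=3
add link → L=5 J1=1 J2=3
add link → L=6 J1=1 J2=3
P@1,5 dof=1 J1 → L=6 J1=2 J2=3
C@5,4 dof=2 J2 → L=6 J1=2 J2=4
PS@4,1 dof=2 J2 → L=6 J1=2 J2=5
add link → L=7 J1=2 J2=5
PS@5,6 dof=2 J2 → L=7 J1=2 J2=6
R@0,4 dof=1 J1 → L=7 J1=3 J2=6
R@6,2 dof=1 J1 → L=7 J1=4 J2=6
add link → L=8 J1=4 J2=6
C@0,7 dof=2 J2 → L=8 J1=4 J2=7
P@1,7 dof=1 J1 → L=8 J1=5 J2=7
M=3(L−1)−2J1−J2=3·7−2·5−7=4

M = 4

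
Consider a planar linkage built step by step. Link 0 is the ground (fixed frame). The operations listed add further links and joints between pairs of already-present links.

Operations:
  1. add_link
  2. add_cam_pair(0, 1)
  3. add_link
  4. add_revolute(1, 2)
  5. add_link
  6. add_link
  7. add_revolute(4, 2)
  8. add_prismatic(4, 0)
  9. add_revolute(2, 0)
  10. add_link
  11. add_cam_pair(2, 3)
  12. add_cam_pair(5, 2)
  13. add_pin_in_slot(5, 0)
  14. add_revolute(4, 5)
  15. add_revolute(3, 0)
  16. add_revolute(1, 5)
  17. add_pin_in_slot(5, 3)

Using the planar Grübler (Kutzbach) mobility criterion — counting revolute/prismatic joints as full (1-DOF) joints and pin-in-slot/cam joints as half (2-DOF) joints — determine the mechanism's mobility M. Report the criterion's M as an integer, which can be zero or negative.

ground; <1,0,0>
#1 <2,0,0>
C:0↔1 J2 <2,0,1>
#2 <3,0,1>
R:1↔2 J1 <3,1,1>
#3 <4,1,1>
#4 <5,1,1>
R:4↔2 J1 <5,2,1>
P:4↔0 J1 <5,3,1>
R:2↔0 J1 <5,4,1>
#5 <6,4,1>
C:2↔3 J2 <6,4,2>
C:5↔2 J2 <6,4,3>
PS:5↔0 J2 <6,4,4>
R:4↔5 J1 <6,5,4>
R:3↔0 J1 <6,6,4>
R:1↔5 J1 <6,7,4>
PS:5↔3 J2 <6,7,5>
3×5 − 2×7 − 1×5 = -4

M = -4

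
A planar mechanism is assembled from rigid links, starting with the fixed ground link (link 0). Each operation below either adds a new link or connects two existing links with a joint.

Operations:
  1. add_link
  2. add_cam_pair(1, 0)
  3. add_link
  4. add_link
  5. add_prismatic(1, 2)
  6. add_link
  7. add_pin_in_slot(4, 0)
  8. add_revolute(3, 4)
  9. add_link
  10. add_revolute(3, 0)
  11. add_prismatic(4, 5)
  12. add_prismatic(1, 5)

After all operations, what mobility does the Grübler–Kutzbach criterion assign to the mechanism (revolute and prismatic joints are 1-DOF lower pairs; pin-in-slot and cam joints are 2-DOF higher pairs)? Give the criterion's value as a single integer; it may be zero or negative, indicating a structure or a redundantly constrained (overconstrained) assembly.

M = 3

[1;0;0] (link 0 is ground)
L+ [2;0;0]
C(1,0)∈J2 [2;0;1]
L+ [3;0;1]
L+ [4;0;1]
P(1,2)∈J1 [4;1;1]
L+ [5;1;1]
PS(4,0)∈J2 [5;1;2]
R(3,4)∈J1 [5;2;2]
L+ [6;2;2]
R(3,0)∈J1 [6;3;2]
P(4,5)∈J1 [6;4;2]
P(1,5)∈J1 [6;5;2]
mobility = 15 − 10 − 2 = 3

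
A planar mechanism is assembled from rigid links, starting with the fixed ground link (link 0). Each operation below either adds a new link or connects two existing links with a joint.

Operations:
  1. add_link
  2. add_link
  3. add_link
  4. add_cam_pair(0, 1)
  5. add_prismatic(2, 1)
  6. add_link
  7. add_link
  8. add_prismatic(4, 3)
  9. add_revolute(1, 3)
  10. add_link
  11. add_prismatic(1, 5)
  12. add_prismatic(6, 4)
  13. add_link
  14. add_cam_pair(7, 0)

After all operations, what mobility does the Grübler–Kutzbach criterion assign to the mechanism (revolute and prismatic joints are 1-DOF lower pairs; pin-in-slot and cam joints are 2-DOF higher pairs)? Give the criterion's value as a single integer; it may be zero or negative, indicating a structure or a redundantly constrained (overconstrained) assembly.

(L,J1,J2)=(1,0,0); link0 fixed
link1: (2,0,0)
link2: (3,0,0)
link3: (4,0,0)
C 0-1 [J2]: (4,0,1)
P 2-1 [J1]: (4,1,1)
link4: (5,1,1)
link5: (6,1,1)
P 4-3 [J1]: (6,2,1)
R 1-3 [J1]: (6,3,1)
link6: (7,3,1)
P 1-5 [J1]: (7,4,1)
P 6-4 [J1]: (7,5,1)
link7: (8,5,1)
C 7-0 [J2]: (8,5,2)
Grübler: 3·7 − 2·5 − 2 = 9

M = 9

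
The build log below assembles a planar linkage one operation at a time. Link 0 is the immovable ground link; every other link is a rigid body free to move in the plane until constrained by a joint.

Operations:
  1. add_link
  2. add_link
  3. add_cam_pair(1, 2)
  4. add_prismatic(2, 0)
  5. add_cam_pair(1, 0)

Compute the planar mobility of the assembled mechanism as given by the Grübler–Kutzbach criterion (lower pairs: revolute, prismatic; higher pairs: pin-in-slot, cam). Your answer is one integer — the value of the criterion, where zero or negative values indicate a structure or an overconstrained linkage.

M = 2

[1;0;0] (link 0 is ground)
L+ [2;0;0]
L+ [3;0;0]
C(1,2)∈J2 [3;0;1]
P(2,0)∈J1 [3;1;1]
C(1,0)∈J2 [3;1;2]
mobility = 6 − 2 − 2 = 2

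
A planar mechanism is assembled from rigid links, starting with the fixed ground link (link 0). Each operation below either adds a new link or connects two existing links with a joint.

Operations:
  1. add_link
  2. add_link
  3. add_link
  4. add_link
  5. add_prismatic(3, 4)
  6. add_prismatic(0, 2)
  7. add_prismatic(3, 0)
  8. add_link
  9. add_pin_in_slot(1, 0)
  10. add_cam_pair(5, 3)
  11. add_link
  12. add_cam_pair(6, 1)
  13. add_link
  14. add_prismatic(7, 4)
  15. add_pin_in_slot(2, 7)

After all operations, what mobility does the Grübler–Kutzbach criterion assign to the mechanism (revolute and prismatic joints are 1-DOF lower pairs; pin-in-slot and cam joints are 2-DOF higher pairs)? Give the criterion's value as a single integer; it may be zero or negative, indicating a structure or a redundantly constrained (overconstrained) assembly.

link 0 = ground. State L|J1|J2 = 1|0|0
+link1  2|0|0
+link2  3|0|0
+link3  4|0|0
+link4  5|0|0
P(3,4) f=1→J1  5|1|0
P(0,2) f=1→J1  5|2|0
P(3,0) f=1→J1  5|3|0
+link5  6|3|0
PS(1,0) f=2→J2  6|3|1
C(5,3) f=2→J2  6|3|2
+link6  7|3|2
C(6,1) f=2→J2  7|3|3
+link7  8|3|3
P(7,4) f=1→J1  8|4|3
PS(2,7) f=2→J2  8|4|4
M = 3(8−1)−2·4−4 = 21−8−4 = 9

M = 9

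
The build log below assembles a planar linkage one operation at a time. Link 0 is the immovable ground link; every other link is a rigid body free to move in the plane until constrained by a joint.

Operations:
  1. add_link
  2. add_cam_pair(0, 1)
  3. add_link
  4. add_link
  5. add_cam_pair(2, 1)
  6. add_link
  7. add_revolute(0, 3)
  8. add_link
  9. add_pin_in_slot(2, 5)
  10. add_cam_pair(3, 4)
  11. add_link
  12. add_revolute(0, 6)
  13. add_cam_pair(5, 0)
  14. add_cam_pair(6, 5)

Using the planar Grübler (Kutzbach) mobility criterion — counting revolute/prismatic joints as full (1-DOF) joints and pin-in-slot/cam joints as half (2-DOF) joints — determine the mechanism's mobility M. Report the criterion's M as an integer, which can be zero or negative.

M = 8

(L,J1,J2)=(1,0,0); link0 fixed
link1: (2,0,0)
C 0-1 [J2]: (2,0,1)
link2: (3,0,1)
link3: (4,0,1)
C 2-1 [J2]: (4,0,2)
link4: (5,0,2)
R 0-3 [J1]: (5,1,2)
link5: (6,1,2)
PS 2-5 [J2]: (6,1,3)
C 3-4 [J2]: (6,1,4)
link6: (7,1,4)
R 0-6 [J1]: (7,2,4)
C 5-0 [J2]: (7,2,5)
C 6-5 [J2]: (7,2,6)
Grübler: 3·6 − 2·2 − 6 = 8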